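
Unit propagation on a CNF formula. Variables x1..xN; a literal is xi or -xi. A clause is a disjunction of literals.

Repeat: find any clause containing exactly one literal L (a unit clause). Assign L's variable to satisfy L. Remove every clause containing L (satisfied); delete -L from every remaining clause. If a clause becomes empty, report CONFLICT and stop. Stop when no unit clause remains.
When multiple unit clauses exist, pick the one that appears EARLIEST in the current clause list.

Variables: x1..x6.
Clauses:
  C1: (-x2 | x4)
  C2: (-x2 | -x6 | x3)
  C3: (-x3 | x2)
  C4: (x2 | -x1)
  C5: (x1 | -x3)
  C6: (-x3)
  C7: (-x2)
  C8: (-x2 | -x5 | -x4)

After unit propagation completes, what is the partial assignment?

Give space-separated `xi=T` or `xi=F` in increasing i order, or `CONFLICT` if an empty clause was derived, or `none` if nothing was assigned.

Answer: x1=F x2=F x3=F

Derivation:
unit clause [-3] forces x3=F; simplify:
  drop 3 from [-2, -6, 3] -> [-2, -6]
  satisfied 3 clause(s); 5 remain; assigned so far: [3]
unit clause [-2] forces x2=F; simplify:
  drop 2 from [2, -1] -> [-1]
  satisfied 4 clause(s); 1 remain; assigned so far: [2, 3]
unit clause [-1] forces x1=F; simplify:
  satisfied 1 clause(s); 0 remain; assigned so far: [1, 2, 3]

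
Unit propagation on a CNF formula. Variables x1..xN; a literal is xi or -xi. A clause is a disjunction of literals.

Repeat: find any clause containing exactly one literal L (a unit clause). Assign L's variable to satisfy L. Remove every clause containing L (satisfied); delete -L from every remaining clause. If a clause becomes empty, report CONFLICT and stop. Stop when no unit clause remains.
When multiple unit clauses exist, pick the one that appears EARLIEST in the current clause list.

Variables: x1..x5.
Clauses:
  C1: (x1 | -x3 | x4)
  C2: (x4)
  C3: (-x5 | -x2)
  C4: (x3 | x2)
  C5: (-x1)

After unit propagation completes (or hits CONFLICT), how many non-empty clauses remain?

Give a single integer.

Answer: 2

Derivation:
unit clause [4] forces x4=T; simplify:
  satisfied 2 clause(s); 3 remain; assigned so far: [4]
unit clause [-1] forces x1=F; simplify:
  satisfied 1 clause(s); 2 remain; assigned so far: [1, 4]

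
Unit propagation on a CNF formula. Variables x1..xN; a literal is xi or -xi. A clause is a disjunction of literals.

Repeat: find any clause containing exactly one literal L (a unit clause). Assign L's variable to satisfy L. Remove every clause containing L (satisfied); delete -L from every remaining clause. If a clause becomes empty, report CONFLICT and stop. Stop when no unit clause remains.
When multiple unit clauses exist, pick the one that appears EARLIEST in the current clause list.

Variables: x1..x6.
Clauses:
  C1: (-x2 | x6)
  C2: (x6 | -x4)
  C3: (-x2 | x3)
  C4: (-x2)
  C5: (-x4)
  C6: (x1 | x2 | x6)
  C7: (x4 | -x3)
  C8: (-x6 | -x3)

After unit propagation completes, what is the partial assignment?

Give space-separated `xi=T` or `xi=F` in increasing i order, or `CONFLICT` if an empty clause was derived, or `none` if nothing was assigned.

Answer: x2=F x3=F x4=F

Derivation:
unit clause [-2] forces x2=F; simplify:
  drop 2 from [1, 2, 6] -> [1, 6]
  satisfied 3 clause(s); 5 remain; assigned so far: [2]
unit clause [-4] forces x4=F; simplify:
  drop 4 from [4, -3] -> [-3]
  satisfied 2 clause(s); 3 remain; assigned so far: [2, 4]
unit clause [-3] forces x3=F; simplify:
  satisfied 2 clause(s); 1 remain; assigned so far: [2, 3, 4]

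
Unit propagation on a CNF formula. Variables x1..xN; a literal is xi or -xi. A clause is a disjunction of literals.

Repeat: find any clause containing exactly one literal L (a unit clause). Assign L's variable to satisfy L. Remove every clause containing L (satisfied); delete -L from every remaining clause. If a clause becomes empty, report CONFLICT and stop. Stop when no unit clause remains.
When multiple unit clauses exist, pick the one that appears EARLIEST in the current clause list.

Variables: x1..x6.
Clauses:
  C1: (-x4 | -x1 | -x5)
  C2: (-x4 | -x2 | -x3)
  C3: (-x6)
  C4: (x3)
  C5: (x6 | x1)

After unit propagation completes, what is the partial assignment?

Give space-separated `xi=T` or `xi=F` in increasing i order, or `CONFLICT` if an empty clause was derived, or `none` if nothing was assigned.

Answer: x1=T x3=T x6=F

Derivation:
unit clause [-6] forces x6=F; simplify:
  drop 6 from [6, 1] -> [1]
  satisfied 1 clause(s); 4 remain; assigned so far: [6]
unit clause [3] forces x3=T; simplify:
  drop -3 from [-4, -2, -3] -> [-4, -2]
  satisfied 1 clause(s); 3 remain; assigned so far: [3, 6]
unit clause [1] forces x1=T; simplify:
  drop -1 from [-4, -1, -5] -> [-4, -5]
  satisfied 1 clause(s); 2 remain; assigned so far: [1, 3, 6]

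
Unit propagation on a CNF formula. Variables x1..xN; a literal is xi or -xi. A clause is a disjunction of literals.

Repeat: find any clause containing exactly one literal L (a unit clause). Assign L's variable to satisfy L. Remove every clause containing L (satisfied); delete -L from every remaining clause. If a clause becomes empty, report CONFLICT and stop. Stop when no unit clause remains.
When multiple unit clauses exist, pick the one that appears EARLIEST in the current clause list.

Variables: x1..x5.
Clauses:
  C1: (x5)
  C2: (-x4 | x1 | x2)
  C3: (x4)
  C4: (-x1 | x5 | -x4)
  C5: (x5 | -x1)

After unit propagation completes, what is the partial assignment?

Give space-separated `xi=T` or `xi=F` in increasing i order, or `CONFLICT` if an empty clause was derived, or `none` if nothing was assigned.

Answer: x4=T x5=T

Derivation:
unit clause [5] forces x5=T; simplify:
  satisfied 3 clause(s); 2 remain; assigned so far: [5]
unit clause [4] forces x4=T; simplify:
  drop -4 from [-4, 1, 2] -> [1, 2]
  satisfied 1 clause(s); 1 remain; assigned so far: [4, 5]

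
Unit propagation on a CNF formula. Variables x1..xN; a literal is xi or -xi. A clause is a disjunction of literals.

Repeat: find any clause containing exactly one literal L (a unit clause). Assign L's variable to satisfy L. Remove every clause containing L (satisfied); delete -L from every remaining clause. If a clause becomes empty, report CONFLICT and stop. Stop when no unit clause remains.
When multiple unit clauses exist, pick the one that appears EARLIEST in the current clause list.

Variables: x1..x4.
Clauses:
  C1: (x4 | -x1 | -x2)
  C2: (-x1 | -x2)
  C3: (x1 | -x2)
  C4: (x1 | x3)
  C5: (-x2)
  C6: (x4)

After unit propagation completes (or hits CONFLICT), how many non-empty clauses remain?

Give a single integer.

unit clause [-2] forces x2=F; simplify:
  satisfied 4 clause(s); 2 remain; assigned so far: [2]
unit clause [4] forces x4=T; simplify:
  satisfied 1 clause(s); 1 remain; assigned so far: [2, 4]

Answer: 1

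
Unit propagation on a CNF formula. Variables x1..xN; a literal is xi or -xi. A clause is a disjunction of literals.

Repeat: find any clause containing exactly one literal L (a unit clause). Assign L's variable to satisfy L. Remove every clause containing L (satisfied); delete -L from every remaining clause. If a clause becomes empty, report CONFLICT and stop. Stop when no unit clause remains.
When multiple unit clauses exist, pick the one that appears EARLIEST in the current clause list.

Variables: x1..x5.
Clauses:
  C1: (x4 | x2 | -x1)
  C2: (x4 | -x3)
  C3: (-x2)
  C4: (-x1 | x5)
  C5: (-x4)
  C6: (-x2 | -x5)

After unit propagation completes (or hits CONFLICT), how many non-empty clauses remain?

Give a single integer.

unit clause [-2] forces x2=F; simplify:
  drop 2 from [4, 2, -1] -> [4, -1]
  satisfied 2 clause(s); 4 remain; assigned so far: [2]
unit clause [-4] forces x4=F; simplify:
  drop 4 from [4, -1] -> [-1]
  drop 4 from [4, -3] -> [-3]
  satisfied 1 clause(s); 3 remain; assigned so far: [2, 4]
unit clause [-1] forces x1=F; simplify:
  satisfied 2 clause(s); 1 remain; assigned so far: [1, 2, 4]
unit clause [-3] forces x3=F; simplify:
  satisfied 1 clause(s); 0 remain; assigned so far: [1, 2, 3, 4]

Answer: 0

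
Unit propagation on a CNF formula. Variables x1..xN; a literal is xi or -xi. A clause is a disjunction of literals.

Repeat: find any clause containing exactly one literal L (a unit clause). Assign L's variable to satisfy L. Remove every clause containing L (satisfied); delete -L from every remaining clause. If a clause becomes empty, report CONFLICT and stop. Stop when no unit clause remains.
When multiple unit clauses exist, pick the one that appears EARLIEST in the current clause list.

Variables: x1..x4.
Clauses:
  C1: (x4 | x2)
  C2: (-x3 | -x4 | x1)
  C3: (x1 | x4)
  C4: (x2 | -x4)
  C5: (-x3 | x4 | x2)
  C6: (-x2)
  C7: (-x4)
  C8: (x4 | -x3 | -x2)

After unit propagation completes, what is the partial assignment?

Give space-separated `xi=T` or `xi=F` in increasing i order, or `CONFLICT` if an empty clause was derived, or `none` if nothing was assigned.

Answer: CONFLICT

Derivation:
unit clause [-2] forces x2=F; simplify:
  drop 2 from [4, 2] -> [4]
  drop 2 from [2, -4] -> [-4]
  drop 2 from [-3, 4, 2] -> [-3, 4]
  satisfied 2 clause(s); 6 remain; assigned so far: [2]
unit clause [4] forces x4=T; simplify:
  drop -4 from [-3, -4, 1] -> [-3, 1]
  drop -4 from [-4] -> [] (empty!)
  drop -4 from [-4] -> [] (empty!)
  satisfied 3 clause(s); 3 remain; assigned so far: [2, 4]
CONFLICT (empty clause)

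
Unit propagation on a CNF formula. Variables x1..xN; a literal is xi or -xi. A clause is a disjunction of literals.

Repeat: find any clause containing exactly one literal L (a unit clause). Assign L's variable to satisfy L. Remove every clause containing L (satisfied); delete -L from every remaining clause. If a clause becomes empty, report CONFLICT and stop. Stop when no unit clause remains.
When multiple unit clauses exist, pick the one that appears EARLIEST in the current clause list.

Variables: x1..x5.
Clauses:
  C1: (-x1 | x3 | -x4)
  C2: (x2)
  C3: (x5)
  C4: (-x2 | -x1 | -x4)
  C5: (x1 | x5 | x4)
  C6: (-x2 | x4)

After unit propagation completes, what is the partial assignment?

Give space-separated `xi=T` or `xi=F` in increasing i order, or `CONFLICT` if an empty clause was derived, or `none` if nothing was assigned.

unit clause [2] forces x2=T; simplify:
  drop -2 from [-2, -1, -4] -> [-1, -4]
  drop -2 from [-2, 4] -> [4]
  satisfied 1 clause(s); 5 remain; assigned so far: [2]
unit clause [5] forces x5=T; simplify:
  satisfied 2 clause(s); 3 remain; assigned so far: [2, 5]
unit clause [4] forces x4=T; simplify:
  drop -4 from [-1, 3, -4] -> [-1, 3]
  drop -4 from [-1, -4] -> [-1]
  satisfied 1 clause(s); 2 remain; assigned so far: [2, 4, 5]
unit clause [-1] forces x1=F; simplify:
  satisfied 2 clause(s); 0 remain; assigned so far: [1, 2, 4, 5]

Answer: x1=F x2=T x4=T x5=T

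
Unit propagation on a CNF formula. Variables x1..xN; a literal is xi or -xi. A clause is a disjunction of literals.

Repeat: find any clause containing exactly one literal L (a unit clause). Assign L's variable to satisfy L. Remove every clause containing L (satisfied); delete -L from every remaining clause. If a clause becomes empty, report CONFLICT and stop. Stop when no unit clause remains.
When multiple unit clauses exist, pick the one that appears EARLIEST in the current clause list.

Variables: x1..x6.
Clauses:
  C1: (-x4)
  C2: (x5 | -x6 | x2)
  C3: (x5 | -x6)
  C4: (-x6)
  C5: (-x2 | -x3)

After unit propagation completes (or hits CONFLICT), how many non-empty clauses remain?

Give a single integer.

Answer: 1

Derivation:
unit clause [-4] forces x4=F; simplify:
  satisfied 1 clause(s); 4 remain; assigned so far: [4]
unit clause [-6] forces x6=F; simplify:
  satisfied 3 clause(s); 1 remain; assigned so far: [4, 6]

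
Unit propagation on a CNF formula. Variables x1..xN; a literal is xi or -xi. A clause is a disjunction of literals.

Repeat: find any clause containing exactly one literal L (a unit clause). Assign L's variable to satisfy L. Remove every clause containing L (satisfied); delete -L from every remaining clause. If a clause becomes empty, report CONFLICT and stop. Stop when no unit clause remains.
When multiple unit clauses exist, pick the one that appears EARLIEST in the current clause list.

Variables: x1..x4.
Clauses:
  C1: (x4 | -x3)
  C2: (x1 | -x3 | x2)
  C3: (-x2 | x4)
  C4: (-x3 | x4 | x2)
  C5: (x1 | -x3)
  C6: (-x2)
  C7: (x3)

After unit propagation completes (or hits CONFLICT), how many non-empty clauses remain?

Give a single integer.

Answer: 0

Derivation:
unit clause [-2] forces x2=F; simplify:
  drop 2 from [1, -3, 2] -> [1, -3]
  drop 2 from [-3, 4, 2] -> [-3, 4]
  satisfied 2 clause(s); 5 remain; assigned so far: [2]
unit clause [3] forces x3=T; simplify:
  drop -3 from [4, -3] -> [4]
  drop -3 from [1, -3] -> [1]
  drop -3 from [-3, 4] -> [4]
  drop -3 from [1, -3] -> [1]
  satisfied 1 clause(s); 4 remain; assigned so far: [2, 3]
unit clause [4] forces x4=T; simplify:
  satisfied 2 clause(s); 2 remain; assigned so far: [2, 3, 4]
unit clause [1] forces x1=T; simplify:
  satisfied 2 clause(s); 0 remain; assigned so far: [1, 2, 3, 4]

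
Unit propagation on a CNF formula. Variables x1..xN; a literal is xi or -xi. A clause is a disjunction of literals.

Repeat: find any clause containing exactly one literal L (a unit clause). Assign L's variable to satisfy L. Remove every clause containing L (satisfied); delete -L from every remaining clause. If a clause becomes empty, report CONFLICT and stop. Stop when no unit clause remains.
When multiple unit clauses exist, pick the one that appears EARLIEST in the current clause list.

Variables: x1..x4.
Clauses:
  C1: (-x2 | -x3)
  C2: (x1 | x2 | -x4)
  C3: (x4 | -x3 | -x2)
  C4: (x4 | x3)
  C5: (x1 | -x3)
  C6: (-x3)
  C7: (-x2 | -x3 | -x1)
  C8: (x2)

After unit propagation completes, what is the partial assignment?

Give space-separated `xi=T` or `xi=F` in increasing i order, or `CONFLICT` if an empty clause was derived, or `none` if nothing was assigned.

unit clause [-3] forces x3=F; simplify:
  drop 3 from [4, 3] -> [4]
  satisfied 5 clause(s); 3 remain; assigned so far: [3]
unit clause [4] forces x4=T; simplify:
  drop -4 from [1, 2, -4] -> [1, 2]
  satisfied 1 clause(s); 2 remain; assigned so far: [3, 4]
unit clause [2] forces x2=T; simplify:
  satisfied 2 clause(s); 0 remain; assigned so far: [2, 3, 4]

Answer: x2=T x3=F x4=T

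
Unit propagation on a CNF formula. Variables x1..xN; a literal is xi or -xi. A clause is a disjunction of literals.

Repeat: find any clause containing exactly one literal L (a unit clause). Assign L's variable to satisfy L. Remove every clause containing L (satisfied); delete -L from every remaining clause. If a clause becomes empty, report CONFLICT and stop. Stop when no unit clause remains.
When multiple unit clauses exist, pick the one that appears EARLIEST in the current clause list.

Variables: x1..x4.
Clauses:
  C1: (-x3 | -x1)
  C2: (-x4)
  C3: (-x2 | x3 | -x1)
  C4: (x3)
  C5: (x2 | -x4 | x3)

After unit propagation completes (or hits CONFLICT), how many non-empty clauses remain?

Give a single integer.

unit clause [-4] forces x4=F; simplify:
  satisfied 2 clause(s); 3 remain; assigned so far: [4]
unit clause [3] forces x3=T; simplify:
  drop -3 from [-3, -1] -> [-1]
  satisfied 2 clause(s); 1 remain; assigned so far: [3, 4]
unit clause [-1] forces x1=F; simplify:
  satisfied 1 clause(s); 0 remain; assigned so far: [1, 3, 4]

Answer: 0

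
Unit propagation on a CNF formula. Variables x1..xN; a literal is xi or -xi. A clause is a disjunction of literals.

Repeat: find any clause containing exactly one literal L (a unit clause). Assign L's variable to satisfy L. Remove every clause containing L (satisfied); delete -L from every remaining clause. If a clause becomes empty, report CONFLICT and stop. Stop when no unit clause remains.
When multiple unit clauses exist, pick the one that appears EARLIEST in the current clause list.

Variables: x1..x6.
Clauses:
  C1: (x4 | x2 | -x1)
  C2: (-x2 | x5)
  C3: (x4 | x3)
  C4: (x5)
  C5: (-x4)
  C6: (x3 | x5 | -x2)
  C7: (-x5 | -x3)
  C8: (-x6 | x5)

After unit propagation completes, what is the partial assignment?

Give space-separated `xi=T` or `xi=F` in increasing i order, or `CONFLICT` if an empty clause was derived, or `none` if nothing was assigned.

Answer: CONFLICT

Derivation:
unit clause [5] forces x5=T; simplify:
  drop -5 from [-5, -3] -> [-3]
  satisfied 4 clause(s); 4 remain; assigned so far: [5]
unit clause [-4] forces x4=F; simplify:
  drop 4 from [4, 2, -1] -> [2, -1]
  drop 4 from [4, 3] -> [3]
  satisfied 1 clause(s); 3 remain; assigned so far: [4, 5]
unit clause [3] forces x3=T; simplify:
  drop -3 from [-3] -> [] (empty!)
  satisfied 1 clause(s); 2 remain; assigned so far: [3, 4, 5]
CONFLICT (empty clause)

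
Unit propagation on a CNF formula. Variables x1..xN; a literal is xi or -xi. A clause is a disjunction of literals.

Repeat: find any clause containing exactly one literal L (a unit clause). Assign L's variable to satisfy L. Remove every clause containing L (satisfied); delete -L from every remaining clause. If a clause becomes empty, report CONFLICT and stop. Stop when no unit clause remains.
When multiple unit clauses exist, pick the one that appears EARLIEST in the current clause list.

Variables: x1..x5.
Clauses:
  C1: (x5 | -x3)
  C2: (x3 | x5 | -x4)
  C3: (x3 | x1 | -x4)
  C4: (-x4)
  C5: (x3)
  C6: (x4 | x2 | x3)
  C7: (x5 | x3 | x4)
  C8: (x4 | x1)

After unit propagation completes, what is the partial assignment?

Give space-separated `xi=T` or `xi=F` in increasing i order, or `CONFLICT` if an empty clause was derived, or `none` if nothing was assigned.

unit clause [-4] forces x4=F; simplify:
  drop 4 from [4, 2, 3] -> [2, 3]
  drop 4 from [5, 3, 4] -> [5, 3]
  drop 4 from [4, 1] -> [1]
  satisfied 3 clause(s); 5 remain; assigned so far: [4]
unit clause [3] forces x3=T; simplify:
  drop -3 from [5, -3] -> [5]
  satisfied 3 clause(s); 2 remain; assigned so far: [3, 4]
unit clause [5] forces x5=T; simplify:
  satisfied 1 clause(s); 1 remain; assigned so far: [3, 4, 5]
unit clause [1] forces x1=T; simplify:
  satisfied 1 clause(s); 0 remain; assigned so far: [1, 3, 4, 5]

Answer: x1=T x3=T x4=F x5=T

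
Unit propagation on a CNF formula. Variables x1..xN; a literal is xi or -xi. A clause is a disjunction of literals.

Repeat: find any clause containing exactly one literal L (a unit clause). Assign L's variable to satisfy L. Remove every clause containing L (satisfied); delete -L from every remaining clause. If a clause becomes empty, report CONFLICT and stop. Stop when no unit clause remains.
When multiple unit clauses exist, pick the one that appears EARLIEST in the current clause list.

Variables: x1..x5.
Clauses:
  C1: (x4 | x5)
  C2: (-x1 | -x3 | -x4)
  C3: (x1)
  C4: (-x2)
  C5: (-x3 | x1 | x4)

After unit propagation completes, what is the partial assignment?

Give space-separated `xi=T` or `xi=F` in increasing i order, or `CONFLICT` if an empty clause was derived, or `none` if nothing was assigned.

Answer: x1=T x2=F

Derivation:
unit clause [1] forces x1=T; simplify:
  drop -1 from [-1, -3, -4] -> [-3, -4]
  satisfied 2 clause(s); 3 remain; assigned so far: [1]
unit clause [-2] forces x2=F; simplify:
  satisfied 1 clause(s); 2 remain; assigned so far: [1, 2]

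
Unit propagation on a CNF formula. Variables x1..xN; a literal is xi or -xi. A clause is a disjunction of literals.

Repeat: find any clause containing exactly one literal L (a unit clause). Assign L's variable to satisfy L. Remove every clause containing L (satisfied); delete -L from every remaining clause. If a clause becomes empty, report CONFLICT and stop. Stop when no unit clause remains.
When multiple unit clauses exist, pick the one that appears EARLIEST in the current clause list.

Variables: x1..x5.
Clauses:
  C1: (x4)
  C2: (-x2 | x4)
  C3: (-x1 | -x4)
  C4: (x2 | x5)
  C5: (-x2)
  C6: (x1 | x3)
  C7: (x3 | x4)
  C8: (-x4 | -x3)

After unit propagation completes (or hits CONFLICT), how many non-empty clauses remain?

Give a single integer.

Answer: 0

Derivation:
unit clause [4] forces x4=T; simplify:
  drop -4 from [-1, -4] -> [-1]
  drop -4 from [-4, -3] -> [-3]
  satisfied 3 clause(s); 5 remain; assigned so far: [4]
unit clause [-1] forces x1=F; simplify:
  drop 1 from [1, 3] -> [3]
  satisfied 1 clause(s); 4 remain; assigned so far: [1, 4]
unit clause [-2] forces x2=F; simplify:
  drop 2 from [2, 5] -> [5]
  satisfied 1 clause(s); 3 remain; assigned so far: [1, 2, 4]
unit clause [5] forces x5=T; simplify:
  satisfied 1 clause(s); 2 remain; assigned so far: [1, 2, 4, 5]
unit clause [3] forces x3=T; simplify:
  drop -3 from [-3] -> [] (empty!)
  satisfied 1 clause(s); 1 remain; assigned so far: [1, 2, 3, 4, 5]
CONFLICT (empty clause)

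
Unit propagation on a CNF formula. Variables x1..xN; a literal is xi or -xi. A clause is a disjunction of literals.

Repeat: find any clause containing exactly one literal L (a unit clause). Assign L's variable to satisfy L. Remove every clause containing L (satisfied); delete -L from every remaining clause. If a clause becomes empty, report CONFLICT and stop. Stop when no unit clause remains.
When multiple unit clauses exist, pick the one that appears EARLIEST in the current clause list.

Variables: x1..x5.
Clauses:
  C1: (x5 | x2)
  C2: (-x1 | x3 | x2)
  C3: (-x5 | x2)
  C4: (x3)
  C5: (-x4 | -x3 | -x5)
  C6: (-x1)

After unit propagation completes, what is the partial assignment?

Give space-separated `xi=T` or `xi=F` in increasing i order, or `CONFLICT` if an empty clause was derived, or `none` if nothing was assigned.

unit clause [3] forces x3=T; simplify:
  drop -3 from [-4, -3, -5] -> [-4, -5]
  satisfied 2 clause(s); 4 remain; assigned so far: [3]
unit clause [-1] forces x1=F; simplify:
  satisfied 1 clause(s); 3 remain; assigned so far: [1, 3]

Answer: x1=F x3=T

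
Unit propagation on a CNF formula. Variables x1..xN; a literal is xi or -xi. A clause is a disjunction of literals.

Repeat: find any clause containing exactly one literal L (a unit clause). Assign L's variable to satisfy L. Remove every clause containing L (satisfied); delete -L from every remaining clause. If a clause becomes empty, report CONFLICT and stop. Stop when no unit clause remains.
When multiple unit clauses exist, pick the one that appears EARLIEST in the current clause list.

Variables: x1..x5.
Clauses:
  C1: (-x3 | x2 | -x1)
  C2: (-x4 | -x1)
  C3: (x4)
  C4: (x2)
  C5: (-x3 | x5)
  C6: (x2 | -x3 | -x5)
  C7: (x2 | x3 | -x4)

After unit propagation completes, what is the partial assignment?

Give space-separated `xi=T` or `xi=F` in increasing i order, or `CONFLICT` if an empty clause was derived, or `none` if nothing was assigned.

unit clause [4] forces x4=T; simplify:
  drop -4 from [-4, -1] -> [-1]
  drop -4 from [2, 3, -4] -> [2, 3]
  satisfied 1 clause(s); 6 remain; assigned so far: [4]
unit clause [-1] forces x1=F; simplify:
  satisfied 2 clause(s); 4 remain; assigned so far: [1, 4]
unit clause [2] forces x2=T; simplify:
  satisfied 3 clause(s); 1 remain; assigned so far: [1, 2, 4]

Answer: x1=F x2=T x4=T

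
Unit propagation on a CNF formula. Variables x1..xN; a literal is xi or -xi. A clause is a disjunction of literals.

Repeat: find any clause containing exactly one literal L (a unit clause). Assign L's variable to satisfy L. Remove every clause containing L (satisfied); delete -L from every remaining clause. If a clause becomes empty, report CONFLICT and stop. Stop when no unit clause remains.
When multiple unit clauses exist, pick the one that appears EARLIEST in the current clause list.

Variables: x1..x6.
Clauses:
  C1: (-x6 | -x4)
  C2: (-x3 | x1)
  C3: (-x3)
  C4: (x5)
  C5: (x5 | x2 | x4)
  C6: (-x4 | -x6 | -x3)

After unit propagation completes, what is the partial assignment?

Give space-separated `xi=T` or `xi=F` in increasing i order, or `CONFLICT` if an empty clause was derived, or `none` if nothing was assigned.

Answer: x3=F x5=T

Derivation:
unit clause [-3] forces x3=F; simplify:
  satisfied 3 clause(s); 3 remain; assigned so far: [3]
unit clause [5] forces x5=T; simplify:
  satisfied 2 clause(s); 1 remain; assigned so far: [3, 5]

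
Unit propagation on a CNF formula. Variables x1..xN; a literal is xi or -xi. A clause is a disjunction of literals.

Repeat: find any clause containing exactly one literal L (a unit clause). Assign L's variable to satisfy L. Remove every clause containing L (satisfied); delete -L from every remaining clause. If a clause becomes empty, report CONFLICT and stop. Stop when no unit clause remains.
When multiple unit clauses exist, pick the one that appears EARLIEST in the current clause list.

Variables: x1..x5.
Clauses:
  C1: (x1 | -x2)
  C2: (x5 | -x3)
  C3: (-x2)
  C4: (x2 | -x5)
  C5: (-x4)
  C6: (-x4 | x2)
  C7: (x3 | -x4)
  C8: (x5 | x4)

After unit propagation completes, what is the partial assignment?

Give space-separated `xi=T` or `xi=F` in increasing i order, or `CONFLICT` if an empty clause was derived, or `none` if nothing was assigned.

Answer: CONFLICT

Derivation:
unit clause [-2] forces x2=F; simplify:
  drop 2 from [2, -5] -> [-5]
  drop 2 from [-4, 2] -> [-4]
  satisfied 2 clause(s); 6 remain; assigned so far: [2]
unit clause [-5] forces x5=F; simplify:
  drop 5 from [5, -3] -> [-3]
  drop 5 from [5, 4] -> [4]
  satisfied 1 clause(s); 5 remain; assigned so far: [2, 5]
unit clause [-3] forces x3=F; simplify:
  drop 3 from [3, -4] -> [-4]
  satisfied 1 clause(s); 4 remain; assigned so far: [2, 3, 5]
unit clause [-4] forces x4=F; simplify:
  drop 4 from [4] -> [] (empty!)
  satisfied 3 clause(s); 1 remain; assigned so far: [2, 3, 4, 5]
CONFLICT (empty clause)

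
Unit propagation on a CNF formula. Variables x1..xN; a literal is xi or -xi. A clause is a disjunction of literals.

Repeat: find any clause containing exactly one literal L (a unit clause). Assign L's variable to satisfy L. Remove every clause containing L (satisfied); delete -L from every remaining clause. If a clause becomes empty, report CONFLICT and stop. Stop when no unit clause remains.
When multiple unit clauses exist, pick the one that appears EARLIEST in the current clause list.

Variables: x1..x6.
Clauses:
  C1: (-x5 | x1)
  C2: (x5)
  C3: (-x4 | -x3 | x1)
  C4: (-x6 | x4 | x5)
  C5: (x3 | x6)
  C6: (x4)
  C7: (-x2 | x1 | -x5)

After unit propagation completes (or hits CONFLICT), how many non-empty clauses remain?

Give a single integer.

unit clause [5] forces x5=T; simplify:
  drop -5 from [-5, 1] -> [1]
  drop -5 from [-2, 1, -5] -> [-2, 1]
  satisfied 2 clause(s); 5 remain; assigned so far: [5]
unit clause [1] forces x1=T; simplify:
  satisfied 3 clause(s); 2 remain; assigned so far: [1, 5]
unit clause [4] forces x4=T; simplify:
  satisfied 1 clause(s); 1 remain; assigned so far: [1, 4, 5]

Answer: 1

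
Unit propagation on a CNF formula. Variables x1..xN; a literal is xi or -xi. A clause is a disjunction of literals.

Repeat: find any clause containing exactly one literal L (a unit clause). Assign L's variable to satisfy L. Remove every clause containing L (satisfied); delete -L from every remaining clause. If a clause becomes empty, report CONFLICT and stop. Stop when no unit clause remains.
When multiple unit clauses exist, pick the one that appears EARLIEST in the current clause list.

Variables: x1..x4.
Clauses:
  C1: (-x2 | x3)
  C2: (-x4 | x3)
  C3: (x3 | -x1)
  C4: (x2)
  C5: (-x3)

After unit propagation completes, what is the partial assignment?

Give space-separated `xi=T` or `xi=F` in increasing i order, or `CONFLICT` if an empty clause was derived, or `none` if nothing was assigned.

unit clause [2] forces x2=T; simplify:
  drop -2 from [-2, 3] -> [3]
  satisfied 1 clause(s); 4 remain; assigned so far: [2]
unit clause [3] forces x3=T; simplify:
  drop -3 from [-3] -> [] (empty!)
  satisfied 3 clause(s); 1 remain; assigned so far: [2, 3]
CONFLICT (empty clause)

Answer: CONFLICT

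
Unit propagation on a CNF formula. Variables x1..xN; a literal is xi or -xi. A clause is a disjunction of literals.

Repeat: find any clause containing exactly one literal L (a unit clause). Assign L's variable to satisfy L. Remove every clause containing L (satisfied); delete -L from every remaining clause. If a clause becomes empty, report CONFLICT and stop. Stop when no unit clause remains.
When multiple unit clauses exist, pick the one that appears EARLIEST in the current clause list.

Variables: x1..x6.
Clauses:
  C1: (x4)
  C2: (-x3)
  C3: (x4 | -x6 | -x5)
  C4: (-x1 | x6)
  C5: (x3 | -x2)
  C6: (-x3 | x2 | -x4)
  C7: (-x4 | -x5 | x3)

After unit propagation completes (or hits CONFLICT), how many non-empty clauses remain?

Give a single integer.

unit clause [4] forces x4=T; simplify:
  drop -4 from [-3, 2, -4] -> [-3, 2]
  drop -4 from [-4, -5, 3] -> [-5, 3]
  satisfied 2 clause(s); 5 remain; assigned so far: [4]
unit clause [-3] forces x3=F; simplify:
  drop 3 from [3, -2] -> [-2]
  drop 3 from [-5, 3] -> [-5]
  satisfied 2 clause(s); 3 remain; assigned so far: [3, 4]
unit clause [-2] forces x2=F; simplify:
  satisfied 1 clause(s); 2 remain; assigned so far: [2, 3, 4]
unit clause [-5] forces x5=F; simplify:
  satisfied 1 clause(s); 1 remain; assigned so far: [2, 3, 4, 5]

Answer: 1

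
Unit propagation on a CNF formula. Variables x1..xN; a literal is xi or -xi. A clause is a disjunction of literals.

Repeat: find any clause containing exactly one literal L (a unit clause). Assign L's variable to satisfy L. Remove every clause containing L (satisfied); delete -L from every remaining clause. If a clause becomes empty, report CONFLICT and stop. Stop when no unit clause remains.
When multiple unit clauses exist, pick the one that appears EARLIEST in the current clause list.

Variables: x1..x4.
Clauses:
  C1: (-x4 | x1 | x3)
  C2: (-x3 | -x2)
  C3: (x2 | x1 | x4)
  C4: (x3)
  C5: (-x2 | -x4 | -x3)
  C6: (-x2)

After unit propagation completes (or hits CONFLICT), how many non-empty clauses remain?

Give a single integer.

unit clause [3] forces x3=T; simplify:
  drop -3 from [-3, -2] -> [-2]
  drop -3 from [-2, -4, -3] -> [-2, -4]
  satisfied 2 clause(s); 4 remain; assigned so far: [3]
unit clause [-2] forces x2=F; simplify:
  drop 2 from [2, 1, 4] -> [1, 4]
  satisfied 3 clause(s); 1 remain; assigned so far: [2, 3]

Answer: 1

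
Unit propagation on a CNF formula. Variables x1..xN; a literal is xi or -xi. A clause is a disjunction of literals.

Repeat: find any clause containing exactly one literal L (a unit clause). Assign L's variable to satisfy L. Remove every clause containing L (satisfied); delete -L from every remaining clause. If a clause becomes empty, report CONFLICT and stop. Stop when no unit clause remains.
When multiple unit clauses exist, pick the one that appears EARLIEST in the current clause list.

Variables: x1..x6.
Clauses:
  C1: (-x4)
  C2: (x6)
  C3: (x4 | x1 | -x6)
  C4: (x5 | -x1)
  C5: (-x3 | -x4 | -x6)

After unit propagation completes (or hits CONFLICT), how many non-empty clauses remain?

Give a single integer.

Answer: 0

Derivation:
unit clause [-4] forces x4=F; simplify:
  drop 4 from [4, 1, -6] -> [1, -6]
  satisfied 2 clause(s); 3 remain; assigned so far: [4]
unit clause [6] forces x6=T; simplify:
  drop -6 from [1, -6] -> [1]
  satisfied 1 clause(s); 2 remain; assigned so far: [4, 6]
unit clause [1] forces x1=T; simplify:
  drop -1 from [5, -1] -> [5]
  satisfied 1 clause(s); 1 remain; assigned so far: [1, 4, 6]
unit clause [5] forces x5=T; simplify:
  satisfied 1 clause(s); 0 remain; assigned so far: [1, 4, 5, 6]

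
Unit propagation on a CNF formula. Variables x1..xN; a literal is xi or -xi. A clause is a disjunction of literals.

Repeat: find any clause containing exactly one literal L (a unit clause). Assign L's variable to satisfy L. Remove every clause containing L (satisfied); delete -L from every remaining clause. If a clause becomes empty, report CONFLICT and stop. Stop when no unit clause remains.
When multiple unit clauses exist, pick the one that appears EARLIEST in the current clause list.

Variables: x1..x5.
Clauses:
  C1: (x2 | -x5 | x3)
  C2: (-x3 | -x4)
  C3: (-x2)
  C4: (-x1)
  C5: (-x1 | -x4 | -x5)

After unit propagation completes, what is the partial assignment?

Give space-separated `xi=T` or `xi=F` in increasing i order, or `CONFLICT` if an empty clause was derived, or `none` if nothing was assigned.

unit clause [-2] forces x2=F; simplify:
  drop 2 from [2, -5, 3] -> [-5, 3]
  satisfied 1 clause(s); 4 remain; assigned so far: [2]
unit clause [-1] forces x1=F; simplify:
  satisfied 2 clause(s); 2 remain; assigned so far: [1, 2]

Answer: x1=F x2=F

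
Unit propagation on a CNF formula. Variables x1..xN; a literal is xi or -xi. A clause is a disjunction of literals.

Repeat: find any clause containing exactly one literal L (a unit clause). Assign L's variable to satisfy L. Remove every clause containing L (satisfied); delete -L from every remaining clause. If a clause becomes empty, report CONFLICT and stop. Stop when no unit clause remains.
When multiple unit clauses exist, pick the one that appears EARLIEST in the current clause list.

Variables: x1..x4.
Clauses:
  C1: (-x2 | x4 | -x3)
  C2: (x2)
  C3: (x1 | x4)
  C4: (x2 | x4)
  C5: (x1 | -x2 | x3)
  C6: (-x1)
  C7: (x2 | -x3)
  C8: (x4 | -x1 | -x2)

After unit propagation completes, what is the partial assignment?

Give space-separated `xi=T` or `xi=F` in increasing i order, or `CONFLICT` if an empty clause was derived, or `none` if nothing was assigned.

unit clause [2] forces x2=T; simplify:
  drop -2 from [-2, 4, -3] -> [4, -3]
  drop -2 from [1, -2, 3] -> [1, 3]
  drop -2 from [4, -1, -2] -> [4, -1]
  satisfied 3 clause(s); 5 remain; assigned so far: [2]
unit clause [-1] forces x1=F; simplify:
  drop 1 from [1, 4] -> [4]
  drop 1 from [1, 3] -> [3]
  satisfied 2 clause(s); 3 remain; assigned so far: [1, 2]
unit clause [4] forces x4=T; simplify:
  satisfied 2 clause(s); 1 remain; assigned so far: [1, 2, 4]
unit clause [3] forces x3=T; simplify:
  satisfied 1 clause(s); 0 remain; assigned so far: [1, 2, 3, 4]

Answer: x1=F x2=T x3=T x4=T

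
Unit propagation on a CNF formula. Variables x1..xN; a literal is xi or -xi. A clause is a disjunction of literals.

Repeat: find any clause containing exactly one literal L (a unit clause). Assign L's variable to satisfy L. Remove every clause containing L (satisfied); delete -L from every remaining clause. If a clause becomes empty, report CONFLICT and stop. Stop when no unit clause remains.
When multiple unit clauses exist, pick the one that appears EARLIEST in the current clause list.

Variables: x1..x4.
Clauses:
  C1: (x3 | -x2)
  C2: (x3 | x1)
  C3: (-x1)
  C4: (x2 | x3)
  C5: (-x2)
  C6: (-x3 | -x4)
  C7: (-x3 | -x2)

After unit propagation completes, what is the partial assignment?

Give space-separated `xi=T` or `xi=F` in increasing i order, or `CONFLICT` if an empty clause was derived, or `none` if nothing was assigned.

unit clause [-1] forces x1=F; simplify:
  drop 1 from [3, 1] -> [3]
  satisfied 1 clause(s); 6 remain; assigned so far: [1]
unit clause [3] forces x3=T; simplify:
  drop -3 from [-3, -4] -> [-4]
  drop -3 from [-3, -2] -> [-2]
  satisfied 3 clause(s); 3 remain; assigned so far: [1, 3]
unit clause [-2] forces x2=F; simplify:
  satisfied 2 clause(s); 1 remain; assigned so far: [1, 2, 3]
unit clause [-4] forces x4=F; simplify:
  satisfied 1 clause(s); 0 remain; assigned so far: [1, 2, 3, 4]

Answer: x1=F x2=F x3=T x4=F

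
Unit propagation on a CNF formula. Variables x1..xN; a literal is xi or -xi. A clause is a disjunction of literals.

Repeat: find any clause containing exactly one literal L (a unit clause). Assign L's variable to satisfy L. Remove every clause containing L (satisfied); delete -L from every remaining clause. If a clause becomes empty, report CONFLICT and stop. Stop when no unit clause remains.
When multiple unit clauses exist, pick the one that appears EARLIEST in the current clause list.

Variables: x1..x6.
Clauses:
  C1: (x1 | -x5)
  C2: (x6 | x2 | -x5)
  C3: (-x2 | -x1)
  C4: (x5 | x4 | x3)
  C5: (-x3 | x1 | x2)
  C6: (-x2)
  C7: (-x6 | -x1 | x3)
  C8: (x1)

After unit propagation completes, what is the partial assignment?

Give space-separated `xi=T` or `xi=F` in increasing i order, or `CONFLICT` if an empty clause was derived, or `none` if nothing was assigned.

Answer: x1=T x2=F

Derivation:
unit clause [-2] forces x2=F; simplify:
  drop 2 from [6, 2, -5] -> [6, -5]
  drop 2 from [-3, 1, 2] -> [-3, 1]
  satisfied 2 clause(s); 6 remain; assigned so far: [2]
unit clause [1] forces x1=T; simplify:
  drop -1 from [-6, -1, 3] -> [-6, 3]
  satisfied 3 clause(s); 3 remain; assigned so far: [1, 2]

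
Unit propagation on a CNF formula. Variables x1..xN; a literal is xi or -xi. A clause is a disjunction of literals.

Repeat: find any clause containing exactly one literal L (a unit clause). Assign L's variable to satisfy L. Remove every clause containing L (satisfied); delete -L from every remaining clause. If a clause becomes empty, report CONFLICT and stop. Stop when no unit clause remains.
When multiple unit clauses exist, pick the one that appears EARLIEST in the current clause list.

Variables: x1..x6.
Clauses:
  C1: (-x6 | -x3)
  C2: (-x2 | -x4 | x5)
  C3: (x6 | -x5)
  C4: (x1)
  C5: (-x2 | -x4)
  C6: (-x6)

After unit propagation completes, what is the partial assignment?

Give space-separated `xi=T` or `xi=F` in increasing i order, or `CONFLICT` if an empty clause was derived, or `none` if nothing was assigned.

unit clause [1] forces x1=T; simplify:
  satisfied 1 clause(s); 5 remain; assigned so far: [1]
unit clause [-6] forces x6=F; simplify:
  drop 6 from [6, -5] -> [-5]
  satisfied 2 clause(s); 3 remain; assigned so far: [1, 6]
unit clause [-5] forces x5=F; simplify:
  drop 5 from [-2, -4, 5] -> [-2, -4]
  satisfied 1 clause(s); 2 remain; assigned so far: [1, 5, 6]

Answer: x1=T x5=F x6=F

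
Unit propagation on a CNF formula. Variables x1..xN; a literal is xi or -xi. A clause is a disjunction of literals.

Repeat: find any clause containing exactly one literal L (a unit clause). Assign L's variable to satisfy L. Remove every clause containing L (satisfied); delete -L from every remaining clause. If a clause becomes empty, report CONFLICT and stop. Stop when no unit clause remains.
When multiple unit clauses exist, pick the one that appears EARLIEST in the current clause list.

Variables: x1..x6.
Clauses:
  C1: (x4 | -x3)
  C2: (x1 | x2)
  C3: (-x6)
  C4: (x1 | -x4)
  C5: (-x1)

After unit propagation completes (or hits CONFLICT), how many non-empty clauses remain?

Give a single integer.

Answer: 0

Derivation:
unit clause [-6] forces x6=F; simplify:
  satisfied 1 clause(s); 4 remain; assigned so far: [6]
unit clause [-1] forces x1=F; simplify:
  drop 1 from [1, 2] -> [2]
  drop 1 from [1, -4] -> [-4]
  satisfied 1 clause(s); 3 remain; assigned so far: [1, 6]
unit clause [2] forces x2=T; simplify:
  satisfied 1 clause(s); 2 remain; assigned so far: [1, 2, 6]
unit clause [-4] forces x4=F; simplify:
  drop 4 from [4, -3] -> [-3]
  satisfied 1 clause(s); 1 remain; assigned so far: [1, 2, 4, 6]
unit clause [-3] forces x3=F; simplify:
  satisfied 1 clause(s); 0 remain; assigned so far: [1, 2, 3, 4, 6]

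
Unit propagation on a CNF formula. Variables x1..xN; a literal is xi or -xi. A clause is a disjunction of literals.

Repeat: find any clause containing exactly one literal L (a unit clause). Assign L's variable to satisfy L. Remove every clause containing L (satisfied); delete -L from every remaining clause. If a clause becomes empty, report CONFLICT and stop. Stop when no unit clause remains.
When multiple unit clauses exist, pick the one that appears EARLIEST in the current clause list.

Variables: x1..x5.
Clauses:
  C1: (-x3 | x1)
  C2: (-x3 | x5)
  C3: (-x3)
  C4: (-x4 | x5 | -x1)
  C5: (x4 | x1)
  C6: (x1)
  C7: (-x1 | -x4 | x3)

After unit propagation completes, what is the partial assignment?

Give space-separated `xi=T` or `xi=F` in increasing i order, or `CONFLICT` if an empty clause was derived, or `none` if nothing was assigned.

unit clause [-3] forces x3=F; simplify:
  drop 3 from [-1, -4, 3] -> [-1, -4]
  satisfied 3 clause(s); 4 remain; assigned so far: [3]
unit clause [1] forces x1=T; simplify:
  drop -1 from [-4, 5, -1] -> [-4, 5]
  drop -1 from [-1, -4] -> [-4]
  satisfied 2 clause(s); 2 remain; assigned so far: [1, 3]
unit clause [-4] forces x4=F; simplify:
  satisfied 2 clause(s); 0 remain; assigned so far: [1, 3, 4]

Answer: x1=T x3=F x4=F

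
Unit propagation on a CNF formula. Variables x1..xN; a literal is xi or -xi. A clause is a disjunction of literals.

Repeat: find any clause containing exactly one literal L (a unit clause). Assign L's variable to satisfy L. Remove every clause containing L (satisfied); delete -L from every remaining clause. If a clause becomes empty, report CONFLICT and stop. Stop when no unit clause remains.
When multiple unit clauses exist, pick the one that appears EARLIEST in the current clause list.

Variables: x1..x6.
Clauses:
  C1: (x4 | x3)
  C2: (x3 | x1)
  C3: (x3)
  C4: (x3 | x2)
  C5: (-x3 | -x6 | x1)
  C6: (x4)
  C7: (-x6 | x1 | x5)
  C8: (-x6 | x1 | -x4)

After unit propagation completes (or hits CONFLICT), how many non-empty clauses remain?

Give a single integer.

unit clause [3] forces x3=T; simplify:
  drop -3 from [-3, -6, 1] -> [-6, 1]
  satisfied 4 clause(s); 4 remain; assigned so far: [3]
unit clause [4] forces x4=T; simplify:
  drop -4 from [-6, 1, -4] -> [-6, 1]
  satisfied 1 clause(s); 3 remain; assigned so far: [3, 4]

Answer: 3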